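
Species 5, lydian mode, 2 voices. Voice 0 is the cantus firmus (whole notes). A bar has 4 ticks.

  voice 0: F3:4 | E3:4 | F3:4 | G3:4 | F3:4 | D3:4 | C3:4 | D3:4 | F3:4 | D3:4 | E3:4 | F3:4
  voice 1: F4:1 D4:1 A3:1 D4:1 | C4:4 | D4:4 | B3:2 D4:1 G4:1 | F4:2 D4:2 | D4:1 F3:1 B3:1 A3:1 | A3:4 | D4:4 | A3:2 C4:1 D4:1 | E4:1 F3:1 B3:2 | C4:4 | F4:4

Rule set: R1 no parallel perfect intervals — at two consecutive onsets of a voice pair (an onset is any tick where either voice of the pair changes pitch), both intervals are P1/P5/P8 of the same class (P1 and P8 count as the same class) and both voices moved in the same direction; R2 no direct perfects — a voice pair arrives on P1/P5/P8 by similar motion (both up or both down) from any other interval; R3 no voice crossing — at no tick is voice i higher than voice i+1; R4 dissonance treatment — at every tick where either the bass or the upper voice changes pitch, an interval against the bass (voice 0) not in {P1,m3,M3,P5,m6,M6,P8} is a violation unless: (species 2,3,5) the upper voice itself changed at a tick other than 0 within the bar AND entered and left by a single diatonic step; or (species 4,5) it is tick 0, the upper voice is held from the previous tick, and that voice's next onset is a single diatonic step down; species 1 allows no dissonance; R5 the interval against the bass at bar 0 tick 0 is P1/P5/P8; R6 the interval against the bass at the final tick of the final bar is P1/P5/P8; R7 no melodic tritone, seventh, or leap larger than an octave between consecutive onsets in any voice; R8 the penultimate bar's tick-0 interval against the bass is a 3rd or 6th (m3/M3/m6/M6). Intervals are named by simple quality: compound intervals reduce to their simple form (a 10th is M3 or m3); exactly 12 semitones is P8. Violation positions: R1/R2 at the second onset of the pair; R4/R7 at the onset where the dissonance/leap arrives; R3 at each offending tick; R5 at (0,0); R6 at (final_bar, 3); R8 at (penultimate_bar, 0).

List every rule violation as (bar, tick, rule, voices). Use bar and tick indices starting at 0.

bar 0: v0=F3 v1=F4 downbeat P8
bar 1: v0=E3 v1=C4 downbeat m6
bar 2: v0=F3 v1=D4 downbeat M6
bar 3: v0=G3 v1=B3 downbeat M3
bar 4: v0=F3 v1=F4 downbeat P8
bar 5: v0=D3 v1=D4 downbeat P8
bar 6: v0=C3 v1=A3 downbeat M6
bar 7: v0=D3 v1=D4 downbeat P8
bar 8: v0=F3 v1=A3 downbeat M3
bar 9: v0=D3 v1=E4 downbeat M2
bar 10: v0=E3 v1=C4 downbeat m6
bar 11: v0=F3 v1=F4 downbeat P8
  -> R1 @ bar 4 tick 0 v(0, 1): G3/G4 P8 -> F3/F4 P8 similar
  -> R7 @ bar 5 tick 2 v(1,): F3->B3 leap 6st
  -> R2 @ bar 7 tick 0 v(0, 1): C3/A3 M6 -> D3/D4 P8 similar
  -> R4 @ bar 9 tick 0 v(0, 1): D3/E4 M2 untreated
  -> R7 @ bar 9 tick 1 v(1,): E4->F3 leap 11st
  -> R7 @ bar 9 tick 2 v(1,): F3->B3 leap 6st
  -> R2 @ bar 11 tick 0 v(0, 1): E3/C4 m6 -> F3/F4 P8 similar

(4, 0, R1, (0, 1))
(5, 2, R7, (1,))
(7, 0, R2, (0, 1))
(9, 0, R4, (0, 1))
(9, 1, R7, (1,))
(9, 2, R7, (1,))
(11, 0, R2, (0, 1))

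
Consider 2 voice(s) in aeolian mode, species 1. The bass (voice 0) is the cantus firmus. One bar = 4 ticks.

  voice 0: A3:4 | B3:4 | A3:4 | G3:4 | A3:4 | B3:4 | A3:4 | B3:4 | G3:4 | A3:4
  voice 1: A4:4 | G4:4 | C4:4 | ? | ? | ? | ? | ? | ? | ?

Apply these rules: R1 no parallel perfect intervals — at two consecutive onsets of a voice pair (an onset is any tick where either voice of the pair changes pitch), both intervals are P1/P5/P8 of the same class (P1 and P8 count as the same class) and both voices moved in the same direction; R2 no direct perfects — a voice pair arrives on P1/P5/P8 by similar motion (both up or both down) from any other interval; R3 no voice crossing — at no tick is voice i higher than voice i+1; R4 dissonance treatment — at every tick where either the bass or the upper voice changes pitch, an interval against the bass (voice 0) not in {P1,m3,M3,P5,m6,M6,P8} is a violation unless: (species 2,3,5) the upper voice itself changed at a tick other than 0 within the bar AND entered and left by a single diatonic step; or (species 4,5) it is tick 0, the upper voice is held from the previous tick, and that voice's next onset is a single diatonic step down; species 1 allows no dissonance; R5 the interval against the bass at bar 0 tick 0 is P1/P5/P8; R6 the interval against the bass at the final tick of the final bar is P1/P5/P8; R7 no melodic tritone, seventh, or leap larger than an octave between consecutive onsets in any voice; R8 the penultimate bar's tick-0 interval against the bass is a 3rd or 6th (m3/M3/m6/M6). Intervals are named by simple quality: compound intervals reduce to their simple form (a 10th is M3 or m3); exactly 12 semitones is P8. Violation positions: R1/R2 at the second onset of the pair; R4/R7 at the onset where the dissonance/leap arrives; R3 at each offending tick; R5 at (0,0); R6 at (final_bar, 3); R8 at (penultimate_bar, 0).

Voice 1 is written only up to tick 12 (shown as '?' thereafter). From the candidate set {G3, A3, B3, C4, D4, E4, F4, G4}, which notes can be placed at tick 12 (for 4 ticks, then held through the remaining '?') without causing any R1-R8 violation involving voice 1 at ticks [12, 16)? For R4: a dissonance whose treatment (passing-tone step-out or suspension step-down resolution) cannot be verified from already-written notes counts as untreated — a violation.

G3: violates R2
A3: violates R4
B3: legal
C4: violates R4
D4: legal
E4: legal
F4: violates R4
G4: legal

{B3, D4, E4, G4}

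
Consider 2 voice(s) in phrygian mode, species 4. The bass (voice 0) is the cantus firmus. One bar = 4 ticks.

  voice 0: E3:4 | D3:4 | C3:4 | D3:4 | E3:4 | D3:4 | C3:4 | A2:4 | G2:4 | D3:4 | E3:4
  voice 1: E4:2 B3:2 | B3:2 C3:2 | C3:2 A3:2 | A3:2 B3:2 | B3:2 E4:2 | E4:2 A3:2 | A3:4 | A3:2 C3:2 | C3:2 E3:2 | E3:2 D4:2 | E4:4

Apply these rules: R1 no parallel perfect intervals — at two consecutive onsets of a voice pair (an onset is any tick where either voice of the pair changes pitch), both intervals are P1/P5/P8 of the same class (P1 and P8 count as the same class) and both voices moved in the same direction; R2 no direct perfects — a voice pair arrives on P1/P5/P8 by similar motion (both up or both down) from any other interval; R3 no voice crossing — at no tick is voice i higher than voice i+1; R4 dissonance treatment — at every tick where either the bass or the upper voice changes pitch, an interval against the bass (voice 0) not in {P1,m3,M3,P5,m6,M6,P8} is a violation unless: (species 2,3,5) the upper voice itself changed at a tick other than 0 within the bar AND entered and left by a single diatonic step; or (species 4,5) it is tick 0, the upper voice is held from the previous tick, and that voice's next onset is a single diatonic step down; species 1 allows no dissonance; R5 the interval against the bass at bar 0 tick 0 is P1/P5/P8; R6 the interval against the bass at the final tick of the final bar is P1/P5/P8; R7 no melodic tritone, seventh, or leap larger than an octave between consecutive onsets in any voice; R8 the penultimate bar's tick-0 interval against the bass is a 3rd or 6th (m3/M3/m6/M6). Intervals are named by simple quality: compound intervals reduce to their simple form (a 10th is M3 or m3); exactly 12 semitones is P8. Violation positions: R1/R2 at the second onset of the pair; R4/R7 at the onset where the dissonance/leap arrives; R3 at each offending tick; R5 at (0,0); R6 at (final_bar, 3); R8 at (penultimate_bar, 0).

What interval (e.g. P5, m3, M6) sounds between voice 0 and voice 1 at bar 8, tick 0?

voice 0=G2 voice 1=C3 -> P4

P4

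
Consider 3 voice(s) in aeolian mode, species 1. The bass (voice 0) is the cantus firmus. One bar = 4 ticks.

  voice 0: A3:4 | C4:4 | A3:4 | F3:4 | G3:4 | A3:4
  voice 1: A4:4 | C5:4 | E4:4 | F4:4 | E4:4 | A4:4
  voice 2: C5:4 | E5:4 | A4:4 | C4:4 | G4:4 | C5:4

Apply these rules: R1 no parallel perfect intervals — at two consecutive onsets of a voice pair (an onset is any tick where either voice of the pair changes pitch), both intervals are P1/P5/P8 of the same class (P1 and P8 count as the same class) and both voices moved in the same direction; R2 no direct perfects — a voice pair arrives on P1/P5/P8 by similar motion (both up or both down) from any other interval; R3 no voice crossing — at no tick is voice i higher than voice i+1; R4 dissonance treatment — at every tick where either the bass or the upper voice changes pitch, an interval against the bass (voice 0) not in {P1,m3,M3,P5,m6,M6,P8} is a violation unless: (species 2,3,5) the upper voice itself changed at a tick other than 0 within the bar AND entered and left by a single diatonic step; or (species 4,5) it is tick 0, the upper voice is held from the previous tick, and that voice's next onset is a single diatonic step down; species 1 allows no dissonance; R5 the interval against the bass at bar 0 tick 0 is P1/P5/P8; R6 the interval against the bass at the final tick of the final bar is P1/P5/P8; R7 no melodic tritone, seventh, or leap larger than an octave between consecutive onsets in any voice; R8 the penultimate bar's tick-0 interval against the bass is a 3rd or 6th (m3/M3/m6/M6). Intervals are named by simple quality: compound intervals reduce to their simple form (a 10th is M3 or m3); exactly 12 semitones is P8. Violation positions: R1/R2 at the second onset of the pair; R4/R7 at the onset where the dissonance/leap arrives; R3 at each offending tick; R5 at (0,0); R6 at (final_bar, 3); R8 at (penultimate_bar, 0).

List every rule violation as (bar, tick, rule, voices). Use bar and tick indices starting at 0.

bar 0: v0=A3 v1=A4 v2=C5 downbeat m3
bar 1: v0=C4 v1=C5 v2=E5 downbeat M3
bar 2: v0=A3 v1=E4 v2=A4 downbeat P8
bar 3: v0=F3 v1=F4 v2=C4 downbeat P5
bar 4: v0=G3 v1=E4 v2=G4 downbeat P8
bar 5: v0=A3 v1=A4 v2=C5 downbeat m3
  -> R5 @ bar 0 tick 0 v(0, 2): opens on m3
  -> R1 @ bar 1 tick 0 v(0, 1): A3/A4 P8 -> C4/C5 P8 similar
  -> R2 @ bar 2 tick 0 v(0, 1): C4/C5 P8 -> A3/E4 P5 similar
  -> R2 @ bar 2 tick 0 v(0, 2): C4/E5 M3 -> A3/A4 P8 similar
  -> R2 @ bar 3 tick 0 v(0, 2): A3/A4 P8 -> F3/C4 P5 similar
  -> R3 @ bar 3 tick 0 v(1, 2): F4 above C4
  -> R3 @ bar 3 tick 1 v(1, 2): F4 above C4
  -> R3 @ bar 3 tick 2 v(1, 2): F4 above C4
  -> R3 @ bar 3 tick 3 v(1, 2): F4 above C4
  -> R2 @ bar 4 tick 0 v(0, 2): F3/C4 P5 -> G3/G4 P8 similar
  -> R8 @ bar 4 tick 0 v(0, 2): penult P8 not 3rd/6th
  -> R2 @ bar 5 tick 0 v(0, 1): G3/E4 M6 -> A3/A4 P8 similar
  -> R6 @ bar 5 tick 3 v(0, 2): closes on m3

(0, 0, R5, (0, 2))
(1, 0, R1, (0, 1))
(2, 0, R2, (0, 1))
(2, 0, R2, (0, 2))
(3, 0, R2, (0, 2))
(3, 0, R3, (1, 2))
(3, 1, R3, (1, 2))
(3, 2, R3, (1, 2))
(3, 3, R3, (1, 2))
(4, 0, R2, (0, 2))
(4, 0, R8, (0, 2))
(5, 0, R2, (0, 1))
(5, 3, R6, (0, 2))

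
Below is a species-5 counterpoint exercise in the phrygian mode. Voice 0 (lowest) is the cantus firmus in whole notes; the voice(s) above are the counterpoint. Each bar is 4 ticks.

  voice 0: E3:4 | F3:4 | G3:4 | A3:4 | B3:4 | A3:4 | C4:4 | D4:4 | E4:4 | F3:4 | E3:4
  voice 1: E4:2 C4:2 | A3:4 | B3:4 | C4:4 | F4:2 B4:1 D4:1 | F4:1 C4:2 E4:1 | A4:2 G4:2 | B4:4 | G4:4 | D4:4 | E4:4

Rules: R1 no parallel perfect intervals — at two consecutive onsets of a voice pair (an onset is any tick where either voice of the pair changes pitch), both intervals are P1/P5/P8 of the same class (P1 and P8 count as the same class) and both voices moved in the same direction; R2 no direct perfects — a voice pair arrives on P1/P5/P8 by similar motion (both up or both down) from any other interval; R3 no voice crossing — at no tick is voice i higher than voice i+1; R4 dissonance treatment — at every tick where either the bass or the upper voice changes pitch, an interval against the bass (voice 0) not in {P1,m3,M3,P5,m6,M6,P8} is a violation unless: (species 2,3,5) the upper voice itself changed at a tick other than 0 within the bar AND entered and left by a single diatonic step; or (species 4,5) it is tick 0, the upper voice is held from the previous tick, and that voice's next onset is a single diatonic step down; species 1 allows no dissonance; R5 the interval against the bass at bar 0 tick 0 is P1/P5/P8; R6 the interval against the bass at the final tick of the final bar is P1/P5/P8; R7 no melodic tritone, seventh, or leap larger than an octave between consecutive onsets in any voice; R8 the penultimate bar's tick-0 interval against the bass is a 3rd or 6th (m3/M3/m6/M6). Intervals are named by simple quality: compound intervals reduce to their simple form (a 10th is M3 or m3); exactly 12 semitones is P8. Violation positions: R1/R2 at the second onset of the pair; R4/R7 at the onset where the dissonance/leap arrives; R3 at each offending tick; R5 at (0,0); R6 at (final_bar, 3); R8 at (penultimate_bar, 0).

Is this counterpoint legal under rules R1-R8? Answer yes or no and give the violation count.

No (3 violations)

bar 0: v0=E3 v1=E4 (P8)
bar 1: v0=F3 v1=A3 (M3)
bar 2: v0=G3 v1=B3 (M3)
bar 3: v0=A3 v1=C4 (m3)
bar 4: v0=B3 v1=F4 (TT)
bar 5: v0=A3 v1=F4 (m6)
bar 6: v0=C4 v1=A4 (M6)
bar 7: v0=D4 v1=B4 (M6)
bar 8: v0=E4 v1=G4 (m3)
bar 9: v0=F3 v1=D4 (M6)
bar 10: v0=E3 v1=E4 (P8)
  R4 @ bar4.0: B3/F4 TT untreated
  R7 @ bar4.2: F4->B4 leap 6st
  R7 @ bar9.0: E4->F3 leap 11st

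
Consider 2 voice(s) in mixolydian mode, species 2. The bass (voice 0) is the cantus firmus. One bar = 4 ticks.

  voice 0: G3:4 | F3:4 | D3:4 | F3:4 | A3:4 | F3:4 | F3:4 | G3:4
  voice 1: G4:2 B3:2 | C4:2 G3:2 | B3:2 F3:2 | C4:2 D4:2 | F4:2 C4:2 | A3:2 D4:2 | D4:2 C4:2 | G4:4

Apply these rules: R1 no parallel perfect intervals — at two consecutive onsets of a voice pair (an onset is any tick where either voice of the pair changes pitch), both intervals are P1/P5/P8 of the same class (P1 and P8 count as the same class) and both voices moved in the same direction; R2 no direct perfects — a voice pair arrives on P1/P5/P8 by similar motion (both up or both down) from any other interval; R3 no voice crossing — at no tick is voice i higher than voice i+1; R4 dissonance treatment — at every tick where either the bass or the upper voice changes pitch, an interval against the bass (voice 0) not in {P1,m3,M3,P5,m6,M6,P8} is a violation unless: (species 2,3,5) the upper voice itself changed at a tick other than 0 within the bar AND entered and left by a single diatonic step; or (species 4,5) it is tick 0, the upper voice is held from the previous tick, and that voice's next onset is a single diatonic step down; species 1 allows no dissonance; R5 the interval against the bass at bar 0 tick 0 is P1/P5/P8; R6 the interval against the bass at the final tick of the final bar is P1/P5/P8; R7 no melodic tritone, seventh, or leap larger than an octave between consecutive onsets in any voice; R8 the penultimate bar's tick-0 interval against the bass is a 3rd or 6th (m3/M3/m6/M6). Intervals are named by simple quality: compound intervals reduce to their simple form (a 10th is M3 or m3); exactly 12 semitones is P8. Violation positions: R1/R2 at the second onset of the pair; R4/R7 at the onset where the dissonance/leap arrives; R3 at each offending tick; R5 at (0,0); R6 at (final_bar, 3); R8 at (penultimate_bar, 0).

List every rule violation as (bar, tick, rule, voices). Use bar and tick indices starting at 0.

(1, 2, R4, (0, 1))
(2, 2, R7, (1,))
(3, 0, R2, (0, 1))
(7, 0, R2, (0, 1))

bar 0: v0=G3 v1=G4 downbeat P8
bar 1: v0=F3 v1=C4 downbeat P5
bar 2: v0=D3 v1=B3 downbeat M6
bar 3: v0=F3 v1=C4 downbeat P5
bar 4: v0=A3 v1=F4 downbeat m6
bar 5: v0=F3 v1=A3 downbeat M3
bar 6: v0=F3 v1=D4 downbeat M6
bar 7: v0=G3 v1=G4 downbeat P8
  -> R4 @ bar 1 tick 2 v(0, 1): F3/G3 M2 untreated
  -> R7 @ bar 2 tick 2 v(1,): B3->F3 leap 6st
  -> R2 @ bar 3 tick 0 v(0, 1): D3/F3 m3 -> F3/C4 P5 similar
  -> R2 @ bar 7 tick 0 v(0, 1): F3/C4 P5 -> G3/G4 P8 similar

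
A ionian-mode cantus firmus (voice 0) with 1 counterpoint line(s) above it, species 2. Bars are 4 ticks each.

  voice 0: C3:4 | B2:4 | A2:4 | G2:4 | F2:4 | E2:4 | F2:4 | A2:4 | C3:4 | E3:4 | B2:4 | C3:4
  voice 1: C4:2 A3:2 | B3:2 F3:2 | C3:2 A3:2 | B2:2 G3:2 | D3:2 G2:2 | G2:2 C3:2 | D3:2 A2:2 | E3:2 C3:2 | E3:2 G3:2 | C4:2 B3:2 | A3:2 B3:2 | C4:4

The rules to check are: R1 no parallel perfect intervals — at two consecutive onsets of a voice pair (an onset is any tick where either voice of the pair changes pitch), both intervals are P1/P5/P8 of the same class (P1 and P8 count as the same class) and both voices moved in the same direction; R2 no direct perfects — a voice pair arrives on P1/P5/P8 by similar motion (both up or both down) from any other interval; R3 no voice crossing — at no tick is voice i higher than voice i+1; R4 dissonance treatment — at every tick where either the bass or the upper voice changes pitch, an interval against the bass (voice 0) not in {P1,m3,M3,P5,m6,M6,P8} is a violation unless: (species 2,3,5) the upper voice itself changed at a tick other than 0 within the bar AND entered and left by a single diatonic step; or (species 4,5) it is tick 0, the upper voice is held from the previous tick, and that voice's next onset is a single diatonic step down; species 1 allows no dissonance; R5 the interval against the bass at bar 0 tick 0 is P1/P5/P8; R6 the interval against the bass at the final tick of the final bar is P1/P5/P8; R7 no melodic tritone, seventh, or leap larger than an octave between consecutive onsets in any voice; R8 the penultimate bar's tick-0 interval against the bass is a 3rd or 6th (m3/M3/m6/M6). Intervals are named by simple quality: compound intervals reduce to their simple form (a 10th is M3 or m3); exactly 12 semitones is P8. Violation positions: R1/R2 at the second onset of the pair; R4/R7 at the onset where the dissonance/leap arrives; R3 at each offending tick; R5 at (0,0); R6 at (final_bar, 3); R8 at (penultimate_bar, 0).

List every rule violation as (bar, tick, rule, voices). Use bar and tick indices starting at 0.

bar 0: v0=C3 v1=C4 downbeat P8
bar 1: v0=B2 v1=B3 downbeat P8
bar 2: v0=A2 v1=C3 downbeat m3
bar 3: v0=G2 v1=B2 downbeat M3
bar 4: v0=F2 v1=D3 downbeat M6
bar 5: v0=E2 v1=G2 downbeat m3
bar 6: v0=F2 v1=D3 downbeat M6
bar 7: v0=A2 v1=E3 downbeat P5
bar 8: v0=C3 v1=E3 downbeat M3
bar 9: v0=E3 v1=C4 downbeat m6
bar 10: v0=B2 v1=A3 downbeat m7
bar 11: v0=C3 v1=C4 downbeat P8
  -> R4 @ bar 1 tick 2 v(0, 1): B2/F3 TT untreated
  -> R7 @ bar 1 tick 2 v(1,): B3->F3 leap 6st
  -> R7 @ bar 3 tick 0 v(1,): A3->B2 leap 10st
  -> R4 @ bar 4 tick 2 v(0, 1): F2/G2 M2 untreated
  -> R2 @ bar 7 tick 0 v(0, 1): F2/A2 M3 -> A2/E3 P5 similar
  -> R4 @ bar 10 tick 0 v(0, 1): B2/A3 m7 untreated
  -> R8 @ bar 10 tick 0 v(0, 1): penult m7 not 3rd/6th
  -> R1 @ bar 11 tick 0 v(0, 1): B2/B3 P8 -> C3/C4 P8 similar

(1, 2, R4, (0, 1))
(1, 2, R7, (1,))
(3, 0, R7, (1,))
(4, 2, R4, (0, 1))
(7, 0, R2, (0, 1))
(10, 0, R4, (0, 1))
(10, 0, R8, (0, 1))
(11, 0, R1, (0, 1))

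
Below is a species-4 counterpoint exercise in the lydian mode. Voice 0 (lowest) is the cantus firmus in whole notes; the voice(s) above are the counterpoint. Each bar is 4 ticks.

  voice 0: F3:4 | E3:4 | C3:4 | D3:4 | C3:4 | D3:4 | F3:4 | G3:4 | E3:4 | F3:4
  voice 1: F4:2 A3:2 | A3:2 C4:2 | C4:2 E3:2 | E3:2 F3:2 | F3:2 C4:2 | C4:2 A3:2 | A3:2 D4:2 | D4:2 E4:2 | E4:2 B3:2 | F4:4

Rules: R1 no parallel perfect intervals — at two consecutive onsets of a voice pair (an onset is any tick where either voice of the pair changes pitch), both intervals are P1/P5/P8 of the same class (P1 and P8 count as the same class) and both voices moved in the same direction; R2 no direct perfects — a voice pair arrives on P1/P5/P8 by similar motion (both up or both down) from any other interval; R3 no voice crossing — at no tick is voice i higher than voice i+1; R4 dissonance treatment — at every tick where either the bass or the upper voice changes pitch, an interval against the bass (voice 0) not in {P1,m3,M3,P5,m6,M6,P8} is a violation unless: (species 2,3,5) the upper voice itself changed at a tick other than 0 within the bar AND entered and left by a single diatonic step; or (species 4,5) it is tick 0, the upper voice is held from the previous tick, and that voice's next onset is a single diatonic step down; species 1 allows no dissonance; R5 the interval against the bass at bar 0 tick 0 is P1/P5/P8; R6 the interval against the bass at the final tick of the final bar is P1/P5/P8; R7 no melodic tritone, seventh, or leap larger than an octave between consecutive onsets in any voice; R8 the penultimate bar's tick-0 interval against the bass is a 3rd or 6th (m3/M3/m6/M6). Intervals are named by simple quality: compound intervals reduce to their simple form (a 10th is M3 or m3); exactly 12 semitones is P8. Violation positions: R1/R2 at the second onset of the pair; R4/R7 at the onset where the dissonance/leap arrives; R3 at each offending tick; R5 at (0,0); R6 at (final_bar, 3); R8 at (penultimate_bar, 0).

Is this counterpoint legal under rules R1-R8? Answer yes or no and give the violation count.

No (7 violations)

bar 0: v0=F3 v1=F4 (P8)
bar 1: v0=E3 v1=A3 (P4)
bar 2: v0=C3 v1=C4 (P8)
bar 3: v0=D3 v1=E3 (M2)
bar 4: v0=C3 v1=F3 (P4)
bar 5: v0=D3 v1=C4 (m7)
bar 6: v0=F3 v1=A3 (M3)
bar 7: v0=G3 v1=D4 (P5)
bar 8: v0=E3 v1=E4 (P8)
bar 9: v0=F3 v1=F4 (P8)
  R4 @ bar1.0: E3/A3 P4 untreated
  R4 @ bar3.0: D3/E3 M2 untreated
  R4 @ bar4.0: C3/F3 P4 untreated
  R4 @ bar5.0: D3/C4 m7 untreated
  R8 @ bar8.0: penult P8 not 3rd/6th
  R2 @ bar9.0: E3/B3 P5 -> F3/F4 P8 similar
  R7 @ bar9.0: B3->F4 leap 6st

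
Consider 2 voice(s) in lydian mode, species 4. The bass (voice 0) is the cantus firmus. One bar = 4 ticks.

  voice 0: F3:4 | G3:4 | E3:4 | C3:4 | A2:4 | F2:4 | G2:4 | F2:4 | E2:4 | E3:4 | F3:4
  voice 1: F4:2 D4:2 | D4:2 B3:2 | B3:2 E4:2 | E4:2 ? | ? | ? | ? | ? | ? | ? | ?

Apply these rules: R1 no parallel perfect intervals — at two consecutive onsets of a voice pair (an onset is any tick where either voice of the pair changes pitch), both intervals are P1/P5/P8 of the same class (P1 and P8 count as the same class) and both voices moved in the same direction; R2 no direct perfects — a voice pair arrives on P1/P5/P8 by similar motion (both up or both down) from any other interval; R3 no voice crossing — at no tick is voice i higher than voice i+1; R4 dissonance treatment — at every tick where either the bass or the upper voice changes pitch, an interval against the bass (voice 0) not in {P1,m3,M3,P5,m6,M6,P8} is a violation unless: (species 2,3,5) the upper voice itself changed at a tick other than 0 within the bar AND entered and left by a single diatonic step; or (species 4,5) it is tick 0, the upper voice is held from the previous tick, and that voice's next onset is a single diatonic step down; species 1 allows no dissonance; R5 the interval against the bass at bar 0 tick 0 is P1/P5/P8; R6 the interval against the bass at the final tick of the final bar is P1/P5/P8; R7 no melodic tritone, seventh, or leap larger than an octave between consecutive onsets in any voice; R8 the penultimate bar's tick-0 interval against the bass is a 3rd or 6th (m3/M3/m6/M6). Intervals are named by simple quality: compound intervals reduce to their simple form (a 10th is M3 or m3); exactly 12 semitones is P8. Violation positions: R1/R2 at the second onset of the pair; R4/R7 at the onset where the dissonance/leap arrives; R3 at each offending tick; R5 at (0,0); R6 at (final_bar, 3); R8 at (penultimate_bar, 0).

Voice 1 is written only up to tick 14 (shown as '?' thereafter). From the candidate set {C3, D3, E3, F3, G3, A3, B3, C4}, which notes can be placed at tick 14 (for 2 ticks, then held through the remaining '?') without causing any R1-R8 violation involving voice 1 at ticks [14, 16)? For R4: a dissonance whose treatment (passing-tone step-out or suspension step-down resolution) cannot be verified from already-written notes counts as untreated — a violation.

C3: violates R7
D3: violates R4,R7
E3: legal
F3: violates R4,R7
G3: legal
A3: legal
B3: violates R4
C4: legal

{A3, C4, E3, G3}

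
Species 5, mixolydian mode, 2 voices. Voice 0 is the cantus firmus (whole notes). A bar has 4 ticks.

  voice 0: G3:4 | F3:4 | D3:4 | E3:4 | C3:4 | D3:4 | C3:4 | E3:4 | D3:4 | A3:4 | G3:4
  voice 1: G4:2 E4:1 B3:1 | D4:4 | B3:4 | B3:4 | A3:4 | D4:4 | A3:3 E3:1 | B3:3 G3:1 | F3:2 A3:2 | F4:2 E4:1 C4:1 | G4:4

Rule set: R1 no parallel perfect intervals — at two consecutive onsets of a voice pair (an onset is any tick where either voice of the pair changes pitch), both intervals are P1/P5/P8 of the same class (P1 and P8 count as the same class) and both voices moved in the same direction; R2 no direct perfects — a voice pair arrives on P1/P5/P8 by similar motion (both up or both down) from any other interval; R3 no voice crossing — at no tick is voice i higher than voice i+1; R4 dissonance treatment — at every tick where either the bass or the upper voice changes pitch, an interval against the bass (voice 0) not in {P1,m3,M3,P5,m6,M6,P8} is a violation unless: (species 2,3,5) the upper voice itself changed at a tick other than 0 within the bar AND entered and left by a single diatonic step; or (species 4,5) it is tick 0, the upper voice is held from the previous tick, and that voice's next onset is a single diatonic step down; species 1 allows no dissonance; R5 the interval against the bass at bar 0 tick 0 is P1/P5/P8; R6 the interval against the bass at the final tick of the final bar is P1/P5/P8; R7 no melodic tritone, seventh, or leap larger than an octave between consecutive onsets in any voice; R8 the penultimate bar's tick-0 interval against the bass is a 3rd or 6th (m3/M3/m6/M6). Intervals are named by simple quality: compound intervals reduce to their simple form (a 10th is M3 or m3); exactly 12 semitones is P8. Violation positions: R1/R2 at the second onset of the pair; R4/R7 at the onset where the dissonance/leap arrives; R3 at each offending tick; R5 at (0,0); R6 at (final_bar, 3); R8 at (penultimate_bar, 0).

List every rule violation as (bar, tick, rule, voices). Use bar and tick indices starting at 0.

(5, 0, R2, (0, 1))
(7, 0, R2, (0, 1))

bar 0: v0=G3 v1=G4 downbeat P8
bar 1: v0=F3 v1=D4 downbeat M6
bar 2: v0=D3 v1=B3 downbeat M6
bar 3: v0=E3 v1=B3 downbeat P5
bar 4: v0=C3 v1=A3 downbeat M6
bar 5: v0=D3 v1=D4 downbeat P8
bar 6: v0=C3 v1=A3 downbeat M6
bar 7: v0=E3 v1=B3 downbeat P5
bar 8: v0=D3 v1=F3 downbeat m3
bar 9: v0=A3 v1=F4 downbeat m6
bar 10: v0=G3 v1=G4 downbeat P8
  -> R2 @ bar 5 tick 0 v(0, 1): C3/A3 M6 -> D3/D4 P8 similar
  -> R2 @ bar 7 tick 0 v(0, 1): C3/E3 M3 -> E3/B3 P5 similar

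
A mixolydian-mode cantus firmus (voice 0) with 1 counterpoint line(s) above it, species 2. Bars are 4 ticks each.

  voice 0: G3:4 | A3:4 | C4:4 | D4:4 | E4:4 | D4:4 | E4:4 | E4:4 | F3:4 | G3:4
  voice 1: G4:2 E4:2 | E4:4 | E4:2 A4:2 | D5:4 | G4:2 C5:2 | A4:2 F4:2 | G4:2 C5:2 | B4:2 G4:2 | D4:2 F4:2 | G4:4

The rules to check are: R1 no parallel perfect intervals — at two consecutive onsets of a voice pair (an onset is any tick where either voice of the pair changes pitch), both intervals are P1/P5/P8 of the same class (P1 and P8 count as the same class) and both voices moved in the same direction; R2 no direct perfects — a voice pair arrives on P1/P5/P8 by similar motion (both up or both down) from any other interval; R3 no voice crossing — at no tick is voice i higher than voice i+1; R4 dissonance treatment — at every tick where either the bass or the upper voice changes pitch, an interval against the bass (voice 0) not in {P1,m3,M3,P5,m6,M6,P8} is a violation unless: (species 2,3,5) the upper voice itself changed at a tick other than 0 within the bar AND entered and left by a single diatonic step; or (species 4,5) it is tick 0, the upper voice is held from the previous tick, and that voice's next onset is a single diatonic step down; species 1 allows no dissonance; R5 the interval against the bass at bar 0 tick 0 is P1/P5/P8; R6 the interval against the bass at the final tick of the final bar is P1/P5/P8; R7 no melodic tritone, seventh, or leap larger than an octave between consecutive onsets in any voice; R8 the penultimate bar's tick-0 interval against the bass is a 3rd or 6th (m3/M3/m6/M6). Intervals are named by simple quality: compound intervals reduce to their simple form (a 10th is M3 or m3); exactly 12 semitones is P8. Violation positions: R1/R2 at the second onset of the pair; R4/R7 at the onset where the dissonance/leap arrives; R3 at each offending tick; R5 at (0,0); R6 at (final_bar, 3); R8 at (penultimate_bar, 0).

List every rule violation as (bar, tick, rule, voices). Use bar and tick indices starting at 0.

(3, 0, R2, (0, 1))
(5, 0, R2, (0, 1))
(8, 0, R7, (0,))
(9, 0, R1, (0, 1))

bar 0: v0=G3 v1=G4 downbeat P8
bar 1: v0=A3 v1=E4 downbeat P5
bar 2: v0=C4 v1=E4 downbeat M3
bar 3: v0=D4 v1=D5 downbeat P8
bar 4: v0=E4 v1=G4 downbeat m3
bar 5: v0=D4 v1=A4 downbeat P5
bar 6: v0=E4 v1=G4 downbeat m3
bar 7: v0=E4 v1=B4 downbeat P5
bar 8: v0=F3 v1=D4 downbeat M6
bar 9: v0=G3 v1=G4 downbeat P8
  -> R2 @ bar 3 tick 0 v(0, 1): C4/A4 M6 -> D4/D5 P8 similar
  -> R2 @ bar 5 tick 0 v(0, 1): E4/C5 m6 -> D4/A4 P5 similar
  -> R7 @ bar 8 tick 0 v(0,): E4->F3 leap 11st
  -> R1 @ bar 9 tick 0 v(0, 1): F3/F4 P8 -> G3/G4 P8 similar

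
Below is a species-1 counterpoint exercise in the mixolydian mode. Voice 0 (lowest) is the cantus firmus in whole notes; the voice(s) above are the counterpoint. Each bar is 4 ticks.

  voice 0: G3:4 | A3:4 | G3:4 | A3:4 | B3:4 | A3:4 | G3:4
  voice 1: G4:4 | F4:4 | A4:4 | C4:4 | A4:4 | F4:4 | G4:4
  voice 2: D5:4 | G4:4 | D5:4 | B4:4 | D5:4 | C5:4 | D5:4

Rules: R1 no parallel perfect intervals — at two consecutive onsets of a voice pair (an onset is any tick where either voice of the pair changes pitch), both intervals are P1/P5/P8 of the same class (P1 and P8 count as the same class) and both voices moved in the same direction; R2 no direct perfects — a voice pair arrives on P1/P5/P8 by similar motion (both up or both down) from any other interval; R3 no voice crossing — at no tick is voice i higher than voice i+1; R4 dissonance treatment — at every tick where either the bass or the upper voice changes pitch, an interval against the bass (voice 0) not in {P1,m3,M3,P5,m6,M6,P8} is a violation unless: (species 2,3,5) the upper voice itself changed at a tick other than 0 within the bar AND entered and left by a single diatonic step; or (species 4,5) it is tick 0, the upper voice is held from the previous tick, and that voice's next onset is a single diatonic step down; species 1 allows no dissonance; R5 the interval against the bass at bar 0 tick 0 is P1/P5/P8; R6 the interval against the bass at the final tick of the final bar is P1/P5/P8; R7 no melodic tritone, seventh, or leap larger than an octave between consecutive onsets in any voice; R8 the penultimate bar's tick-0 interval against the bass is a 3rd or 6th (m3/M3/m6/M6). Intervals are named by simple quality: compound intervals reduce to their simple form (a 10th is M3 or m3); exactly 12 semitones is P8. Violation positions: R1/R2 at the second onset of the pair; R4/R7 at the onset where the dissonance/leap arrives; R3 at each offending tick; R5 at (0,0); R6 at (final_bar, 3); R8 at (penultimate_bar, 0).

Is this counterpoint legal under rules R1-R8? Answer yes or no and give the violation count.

No (6 violations)

bar 0: v0=G3 v1=G4 v2=D5 (P5)
bar 1: v0=A3 v1=F4 v2=G4 (m7)
bar 2: v0=G3 v1=A4 v2=D5 (P5)
bar 3: v0=A3 v1=C4 v2=B4 (M2)
bar 4: v0=B3 v1=A4 v2=D5 (m3)
bar 5: v0=A3 v1=F4 v2=C5 (m3)
bar 6: v0=G3 v1=G4 v2=D5 (P5)
  R4 @ bar1.0: A3/G4 m7 untreated
  R4 @ bar2.0: G3/A4 M2 untreated
  R4 @ bar3.0: A3/B4 M2 untreated
  R4 @ bar4.0: B3/A4 m7 untreated
  R2 @ bar5.0: A4/D5 P4 -> F4/C5 P5 similar
  R1 @ bar6.0: F4/C5 P5 -> G4/D5 P5 similar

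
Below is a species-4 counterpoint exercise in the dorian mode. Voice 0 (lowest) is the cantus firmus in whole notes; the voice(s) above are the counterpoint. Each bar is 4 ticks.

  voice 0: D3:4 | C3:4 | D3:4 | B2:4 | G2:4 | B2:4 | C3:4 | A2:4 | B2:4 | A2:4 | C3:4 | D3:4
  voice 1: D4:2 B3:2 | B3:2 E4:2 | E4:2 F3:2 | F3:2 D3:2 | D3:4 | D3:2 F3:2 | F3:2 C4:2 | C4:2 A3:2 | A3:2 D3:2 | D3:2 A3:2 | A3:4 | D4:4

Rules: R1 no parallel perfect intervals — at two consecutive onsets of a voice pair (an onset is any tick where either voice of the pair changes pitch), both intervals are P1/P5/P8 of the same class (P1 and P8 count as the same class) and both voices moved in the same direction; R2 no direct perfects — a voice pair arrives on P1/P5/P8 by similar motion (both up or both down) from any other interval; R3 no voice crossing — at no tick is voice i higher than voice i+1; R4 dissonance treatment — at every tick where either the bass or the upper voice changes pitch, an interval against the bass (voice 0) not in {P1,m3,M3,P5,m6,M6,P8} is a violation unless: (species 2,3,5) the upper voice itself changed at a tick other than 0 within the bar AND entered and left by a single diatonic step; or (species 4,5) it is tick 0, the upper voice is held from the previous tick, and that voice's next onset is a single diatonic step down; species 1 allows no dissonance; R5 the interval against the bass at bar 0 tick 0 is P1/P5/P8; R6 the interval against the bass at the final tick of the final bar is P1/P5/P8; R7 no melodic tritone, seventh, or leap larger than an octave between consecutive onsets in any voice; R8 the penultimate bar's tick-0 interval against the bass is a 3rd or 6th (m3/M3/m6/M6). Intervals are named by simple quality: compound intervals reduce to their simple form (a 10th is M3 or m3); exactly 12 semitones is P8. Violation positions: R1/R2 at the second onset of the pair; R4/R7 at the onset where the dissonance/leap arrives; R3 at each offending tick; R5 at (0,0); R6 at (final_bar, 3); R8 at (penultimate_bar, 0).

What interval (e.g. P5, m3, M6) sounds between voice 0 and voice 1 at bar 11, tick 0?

voice 0=D3 voice 1=D4 -> P8

P8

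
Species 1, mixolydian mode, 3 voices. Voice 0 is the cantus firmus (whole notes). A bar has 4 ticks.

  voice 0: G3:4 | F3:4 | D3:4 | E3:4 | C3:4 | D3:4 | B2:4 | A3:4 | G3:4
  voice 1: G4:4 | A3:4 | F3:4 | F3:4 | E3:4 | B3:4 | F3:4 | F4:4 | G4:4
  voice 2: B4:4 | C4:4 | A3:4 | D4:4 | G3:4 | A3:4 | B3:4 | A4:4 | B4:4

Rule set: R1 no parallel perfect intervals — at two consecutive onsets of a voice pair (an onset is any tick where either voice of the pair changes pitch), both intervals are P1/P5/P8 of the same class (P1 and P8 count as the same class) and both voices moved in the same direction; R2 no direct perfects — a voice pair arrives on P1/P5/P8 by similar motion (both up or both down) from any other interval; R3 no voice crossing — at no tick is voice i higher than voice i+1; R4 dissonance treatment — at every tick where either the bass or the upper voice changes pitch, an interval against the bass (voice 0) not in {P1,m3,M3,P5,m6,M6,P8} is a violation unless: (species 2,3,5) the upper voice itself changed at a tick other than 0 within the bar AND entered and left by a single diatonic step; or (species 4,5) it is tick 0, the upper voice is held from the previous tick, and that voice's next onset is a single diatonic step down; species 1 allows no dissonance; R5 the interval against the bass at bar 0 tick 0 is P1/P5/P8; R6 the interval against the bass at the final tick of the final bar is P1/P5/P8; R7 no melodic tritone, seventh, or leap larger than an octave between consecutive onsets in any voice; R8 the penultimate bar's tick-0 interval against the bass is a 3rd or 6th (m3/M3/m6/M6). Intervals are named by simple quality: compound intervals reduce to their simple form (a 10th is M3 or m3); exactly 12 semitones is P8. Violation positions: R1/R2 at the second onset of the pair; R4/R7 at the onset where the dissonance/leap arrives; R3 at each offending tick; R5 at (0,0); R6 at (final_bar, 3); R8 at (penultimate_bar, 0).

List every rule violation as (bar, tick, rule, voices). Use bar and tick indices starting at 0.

(0, 0, R5, (0, 2))
(1, 0, R2, (0, 2))
(1, 0, R7, (1,))
(1, 0, R7, (2,))
(2, 0, R1, (0, 2))
(3, 0, R4, (0, 1))
(3, 0, R4, (0, 2))
(4, 0, R2, (0, 2))
(5, 0, R1, (0, 2))
(5, 0, R3, (1, 2))
(5, 1, R3, (1, 2))
(5, 2, R3, (1, 2))
(5, 3, R3, (1, 2))
(6, 0, R4, (0, 1))
(6, 0, R7, (1,))
(7, 0, R1, (0, 2))
(7, 0, R7, (0,))
(7, 0, R7, (2,))
(7, 0, R8, (0, 2))
(8, 3, R6, (0, 2))

bar 0: v0=G3 v1=G4 v2=B4 downbeat M3
bar 1: v0=F3 v1=A3 v2=C4 downbeat P5
bar 2: v0=D3 v1=F3 v2=A3 downbeat P5
bar 3: v0=E3 v1=F3 v2=D4 downbeat m7
bar 4: v0=C3 v1=E3 v2=G3 downbeat P5
bar 5: v0=D3 v1=B3 v2=A3 downbeat P5
bar 6: v0=B2 v1=F3 v2=B3 downbeat P8
bar 7: v0=A3 v1=F4 v2=A4 downbeat P8
bar 8: v0=G3 v1=G4 v2=B4 downbeat M3
  -> R5 @ bar 0 tick 0 v(0, 2): opens on M3
  -> R2 @ bar 1 tick 0 v(0, 2): G3/B4 M3 -> F3/C4 P5 similar
  -> R7 @ bar 1 tick 0 v(1,): G4->A3 leap 10st
  -> R7 @ bar 1 tick 0 v(2,): B4->C4 leap 11st
  -> R1 @ bar 2 tick 0 v(0, 2): F3/C4 P5 -> D3/A3 P5 similar
  -> R4 @ bar 3 tick 0 v(0, 1): E3/F3 m2 untreated
  -> R4 @ bar 3 tick 0 v(0, 2): E3/D4 m7 untreated
  -> R2 @ bar 4 tick 0 v(0, 2): E3/D4 m7 -> C3/G3 P5 similar
  -> R1 @ bar 5 tick 0 v(0, 2): C3/G3 P5 -> D3/A3 P5 similar
  -> R3 @ bar 5 tick 0 v(1, 2): B3 above A3
  -> R3 @ bar 5 tick 1 v(1, 2): B3 above A3
  -> R3 @ bar 5 tick 2 v(1, 2): B3 above A3
  -> R3 @ bar 5 tick 3 v(1, 2): B3 above A3
  -> R4 @ bar 6 tick 0 v(0, 1): B2/F3 TT untreated
  -> R7 @ bar 6 tick 0 v(1,): B3->F3 leap 6st
  -> R1 @ bar 7 tick 0 v(0, 2): B2/B3 P8 -> A3/A4 P8 similar
  -> R7 @ bar 7 tick 0 v(0,): B2->A3 leap 10st
  -> R7 @ bar 7 tick 0 v(2,): B3->A4 leap 10st
  -> R8 @ bar 7 tick 0 v(0, 2): penult P8 not 3rd/6th
  -> R6 @ bar 8 tick 3 v(0, 2): closes on M3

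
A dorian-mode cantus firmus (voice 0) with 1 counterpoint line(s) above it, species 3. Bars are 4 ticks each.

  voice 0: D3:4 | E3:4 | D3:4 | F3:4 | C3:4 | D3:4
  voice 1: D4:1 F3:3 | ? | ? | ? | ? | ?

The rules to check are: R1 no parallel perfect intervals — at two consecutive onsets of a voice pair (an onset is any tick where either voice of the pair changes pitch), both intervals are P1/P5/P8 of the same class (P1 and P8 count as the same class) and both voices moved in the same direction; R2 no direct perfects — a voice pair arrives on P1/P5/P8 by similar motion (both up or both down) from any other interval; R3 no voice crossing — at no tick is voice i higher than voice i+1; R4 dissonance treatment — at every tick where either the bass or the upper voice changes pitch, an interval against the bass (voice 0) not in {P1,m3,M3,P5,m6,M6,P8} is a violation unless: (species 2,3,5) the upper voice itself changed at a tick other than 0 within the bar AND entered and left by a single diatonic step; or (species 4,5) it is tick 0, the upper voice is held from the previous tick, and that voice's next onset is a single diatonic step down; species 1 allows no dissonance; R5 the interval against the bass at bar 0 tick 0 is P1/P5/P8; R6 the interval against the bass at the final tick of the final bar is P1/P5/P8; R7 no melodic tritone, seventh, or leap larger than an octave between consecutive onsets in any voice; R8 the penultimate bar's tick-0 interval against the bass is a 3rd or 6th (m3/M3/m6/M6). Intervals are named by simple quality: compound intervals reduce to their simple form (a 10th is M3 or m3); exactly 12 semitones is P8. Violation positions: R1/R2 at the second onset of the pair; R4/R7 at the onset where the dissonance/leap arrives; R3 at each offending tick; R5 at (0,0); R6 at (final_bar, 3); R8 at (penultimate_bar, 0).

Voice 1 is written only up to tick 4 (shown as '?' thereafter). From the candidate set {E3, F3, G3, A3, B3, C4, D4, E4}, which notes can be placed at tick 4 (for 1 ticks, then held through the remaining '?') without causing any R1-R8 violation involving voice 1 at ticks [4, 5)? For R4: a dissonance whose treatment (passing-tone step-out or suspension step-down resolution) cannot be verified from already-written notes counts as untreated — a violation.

E3: legal
F3: violates R4
G3: legal
A3: violates R4
B3: violates R2,R7
C4: legal
D4: violates R4
E4: violates R2,R7

{C4, E3, G3}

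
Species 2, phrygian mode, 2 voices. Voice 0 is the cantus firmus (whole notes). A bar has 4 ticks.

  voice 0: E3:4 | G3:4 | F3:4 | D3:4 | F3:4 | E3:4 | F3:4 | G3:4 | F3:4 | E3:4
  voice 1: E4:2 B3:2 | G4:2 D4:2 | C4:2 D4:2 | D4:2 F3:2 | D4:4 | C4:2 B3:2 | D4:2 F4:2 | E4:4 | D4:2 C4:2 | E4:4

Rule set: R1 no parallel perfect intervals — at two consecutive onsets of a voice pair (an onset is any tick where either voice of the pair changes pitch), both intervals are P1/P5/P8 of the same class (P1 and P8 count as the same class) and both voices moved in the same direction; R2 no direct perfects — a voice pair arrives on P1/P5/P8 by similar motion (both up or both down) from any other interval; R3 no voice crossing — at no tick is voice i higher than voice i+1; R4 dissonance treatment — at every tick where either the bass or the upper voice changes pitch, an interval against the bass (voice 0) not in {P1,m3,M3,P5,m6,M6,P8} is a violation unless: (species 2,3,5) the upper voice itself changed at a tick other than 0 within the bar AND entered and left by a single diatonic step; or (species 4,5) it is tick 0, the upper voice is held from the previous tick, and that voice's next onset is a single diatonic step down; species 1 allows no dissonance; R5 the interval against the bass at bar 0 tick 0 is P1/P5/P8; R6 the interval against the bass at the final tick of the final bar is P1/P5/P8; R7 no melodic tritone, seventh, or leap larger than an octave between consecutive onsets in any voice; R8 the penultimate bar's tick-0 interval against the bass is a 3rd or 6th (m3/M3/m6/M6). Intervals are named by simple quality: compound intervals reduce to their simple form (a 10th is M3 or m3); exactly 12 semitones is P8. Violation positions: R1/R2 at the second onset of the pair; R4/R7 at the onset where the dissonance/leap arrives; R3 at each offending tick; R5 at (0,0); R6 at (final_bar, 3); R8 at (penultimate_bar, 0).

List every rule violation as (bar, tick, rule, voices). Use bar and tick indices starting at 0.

bar 0: v0=E3 v1=E4 downbeat P8
bar 1: v0=G3 v1=G4 downbeat P8
bar 2: v0=F3 v1=C4 downbeat P5
bar 3: v0=D3 v1=D4 downbeat P8
bar 4: v0=F3 v1=D4 downbeat M6
bar 5: v0=E3 v1=C4 downbeat m6
bar 6: v0=F3 v1=D4 downbeat M6
bar 7: v0=G3 v1=E4 downbeat M6
bar 8: v0=F3 v1=D4 downbeat M6
bar 9: v0=E3 v1=E4 downbeat P8
  -> R2 @ bar 1 tick 0 v(0, 1): E3/B3 P5 -> G3/G4 P8 similar
  -> R1 @ bar 2 tick 0 v(0, 1): G3/D4 P5 -> F3/C4 P5 similar

(1, 0, R2, (0, 1))
(2, 0, R1, (0, 1))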